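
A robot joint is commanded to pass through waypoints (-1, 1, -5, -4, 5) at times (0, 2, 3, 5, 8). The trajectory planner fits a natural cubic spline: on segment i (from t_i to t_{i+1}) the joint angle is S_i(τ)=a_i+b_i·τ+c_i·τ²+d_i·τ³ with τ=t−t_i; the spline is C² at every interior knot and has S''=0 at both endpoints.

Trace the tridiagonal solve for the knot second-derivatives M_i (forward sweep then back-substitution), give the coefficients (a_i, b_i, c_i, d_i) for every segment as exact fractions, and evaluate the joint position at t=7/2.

Δ: Δ0=1, Δ1=-6, Δ2=1/2, Δ3=3
row 1: diag=6, rhs=-42; c'=1/6, d'=-7
row 2: denom=6−1·1/6=35/6; d'=(39−1·-7)/(35/6)=276/35
row 3: denom=10−2·12/35=326/35; d'=(15−2·276/35)/(326/35)=-27/326
back: M3=-27/326
back: M2=276/35−12/35·-27/326=1290/163
back: M1=-7−1/6·1290/163=-1356/163
M: M0=0, M1=-1356/163, M2=1290/163, M3=-27/326, M4=0
seg 0: a=-1, c=M0/2=0, d=(M1−M0)/(6·2)=-113/163, b=Δ0−h0·(2M0+M1)/6=615/163
seg 1: a=1, c=M1/2=-678/163, d=(M2−M1)/(6·1)=441/163, b=Δ1−h1·(2M1+M2)/6=-741/163
seg 2: a=-5, c=M2/2=645/163, d=(M3−M2)/(6·2)=-869/1304, b=Δ2−h2·(2M2+M3)/6=-774/163
seg 3: a=-4, c=M3/2=-27/652, d=(M4−M3)/(6·3)=3/652, b=Δ3−h3·(2M3+M4)/6=1005/326
t_q=7/2 → seg 2, τ=1/2; S=-5+-774/163·τ+645/163·τ²+-869/1304·τ³=-67477/10432

  seg 0: a=-1 b=615/163 c=0 d=-113/163
  seg 1: a=1 b=-741/163 c=-678/163 d=441/163
  seg 2: a=-5 b=-774/163 c=645/163 d=-869/1304
  seg 3: a=-4 b=1005/326 c=-27/652 d=3/652
S(7/2) = -67477/10432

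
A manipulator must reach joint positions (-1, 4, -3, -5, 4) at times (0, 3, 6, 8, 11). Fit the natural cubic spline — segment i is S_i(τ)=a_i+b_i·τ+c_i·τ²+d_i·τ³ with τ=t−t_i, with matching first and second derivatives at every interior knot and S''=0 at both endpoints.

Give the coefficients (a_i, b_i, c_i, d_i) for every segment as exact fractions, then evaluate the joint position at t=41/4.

Δ: Δ0=5/3, Δ1=-7/3, Δ2=-1, Δ3=3
row 1: diag=12, rhs=-24; c'=1/4, d'=-2
row 2: denom=10−3·1/4=37/4; d'=(8−3·-2)/(37/4)=56/37
row 3: denom=10−2·8/37=354/37; d'=(24−2·56/37)/(354/37)=388/177
back: M3=388/177
back: M2=56/37−8/37·388/177=184/177
back: M1=-2−1/4·184/177=-400/177
M: M0=0, M1=-400/177, M2=184/177, M3=388/177, M4=0
seg 0: a=-1, c=M0/2=0, d=(M1−M0)/(6·3)=-200/1593, b=Δ0−h0·(2M0+M1)/6=165/59
seg 1: a=4, c=M1/2=-200/177, d=(M2−M1)/(6·3)=292/1593, b=Δ1−h1·(2M1+M2)/6=-35/59
seg 2: a=-3, c=M2/2=92/177, d=(M3−M2)/(6·2)=17/177, b=Δ2−h2·(2M2+M3)/6=-143/59
seg 3: a=-5, c=M3/2=194/177, d=(M4−M3)/(6·3)=-194/1593, b=Δ3−h3·(2M3+M4)/6=143/177
t_q=41/4 → seg 3, τ=9/4; S=-5+143/177·τ+194/177·τ²+-194/1593·τ³=1849/1888

  seg 0: a=-1 b=165/59 c=0 d=-200/1593
  seg 1: a=4 b=-35/59 c=-200/177 d=292/1593
  seg 2: a=-3 b=-143/59 c=92/177 d=17/177
  seg 3: a=-5 b=143/177 c=194/177 d=-194/1593
S(41/4) = 1849/1888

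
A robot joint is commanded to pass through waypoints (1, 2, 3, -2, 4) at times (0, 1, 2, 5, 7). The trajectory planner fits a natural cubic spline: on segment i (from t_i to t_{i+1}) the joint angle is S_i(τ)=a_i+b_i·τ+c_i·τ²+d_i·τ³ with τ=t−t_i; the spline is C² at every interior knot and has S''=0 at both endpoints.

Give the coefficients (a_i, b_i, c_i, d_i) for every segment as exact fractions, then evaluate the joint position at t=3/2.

Δ: Δ0=1, Δ1=1, Δ2=-5/3, Δ3=3
row 1: diag=4, rhs=0; c'=1/4, d'=0
row 2: denom=8−1·1/4=31/4; d'=(-16−1·0)/(31/4)=-64/31
row 3: denom=10−3·12/31=274/31; d'=(28−3·-64/31)/(274/31)=530/137
back: M3=530/137
back: M2=-64/31−12/31·530/137=-488/137
back: M1=0−1/4·-488/137=122/137
M: M0=0, M1=122/137, M2=-488/137, M3=530/137, M4=0
seg 0: a=1, c=M0/2=0, d=(M1−M0)/(6·1)=61/411, b=Δ0−h0·(2M0+M1)/6=350/411
seg 1: a=2, c=M1/2=61/137, d=(M2−M1)/(6·1)=-305/411, b=Δ1−h1·(2M1+M2)/6=533/411
seg 2: a=3, c=M2/2=-244/137, d=(M3−M2)/(6·3)=509/1233, b=Δ2−h2·(2M2+M3)/6=-16/411
seg 3: a=-2, c=M3/2=265/137, d=(M4−M3)/(6·2)=-265/822, b=Δ3−h3·(2M3+M4)/6=173/411
t_q=3/2 → seg 1, τ=1/2; S=2+533/411·τ+61/137·τ²+-305/411·τ³=2923/1096

  seg 0: a=1 b=350/411 c=0 d=61/411
  seg 1: a=2 b=533/411 c=61/137 d=-305/411
  seg 2: a=3 b=-16/411 c=-244/137 d=509/1233
  seg 3: a=-2 b=173/411 c=265/137 d=-265/822
S(3/2) = 2923/1096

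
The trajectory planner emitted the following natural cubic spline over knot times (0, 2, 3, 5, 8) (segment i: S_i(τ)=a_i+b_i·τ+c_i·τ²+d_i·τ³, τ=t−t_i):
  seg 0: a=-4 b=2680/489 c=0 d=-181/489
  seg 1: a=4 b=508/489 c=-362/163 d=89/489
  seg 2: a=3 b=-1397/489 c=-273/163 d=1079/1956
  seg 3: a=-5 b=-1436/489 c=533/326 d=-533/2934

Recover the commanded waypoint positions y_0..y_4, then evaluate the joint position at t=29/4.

y_0 = S_0(0) = a_0 = -4
y_1 = S_1(0) = a_1 = 4
y_2 = S_2(0) = a_2 = 3
y_3 = S_3(0) = a_3 = -5
y_4 = S_3(3) = -4
t_q=29/4 is in segment 3 (τ=9/4); S_3(τ)=-112657/20864

y_0=-4 y_1=4 y_2=3 y_3=-5 y_4=-4
S(29/4) = -112657/20864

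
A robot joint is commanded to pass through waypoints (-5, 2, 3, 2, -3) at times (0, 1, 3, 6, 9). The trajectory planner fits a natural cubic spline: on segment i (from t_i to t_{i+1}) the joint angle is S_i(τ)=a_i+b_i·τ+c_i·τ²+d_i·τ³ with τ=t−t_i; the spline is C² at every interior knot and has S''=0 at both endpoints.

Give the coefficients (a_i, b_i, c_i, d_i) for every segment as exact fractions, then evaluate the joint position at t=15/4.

  seg 0: a=-5 b=3357/412 c=0 d=-473/412
  seg 1: a=2 b=969/206 c=-1419/412 d=553/824
  seg 2: a=3 b=-105/103 c=60/103 d=-328/2781
  seg 3: a=2 b=-73/103 c=-148/309 d=148/2781
S(15/4) = 2071/824

Δ: Δ0=7, Δ1=1/2, Δ2=-1/3, Δ3=-5/3
row 1: diag=6, rhs=-39; c'=1/3, d'=-13/2
row 2: denom=10−2·1/3=28/3; d'=(-5−2·-13/2)/(28/3)=6/7
row 3: denom=12−3·9/28=309/28; d'=(-8−3·6/7)/(309/28)=-296/309
back: M3=-296/309
back: M2=6/7−9/28·-296/309=120/103
back: M1=-13/2−1/3·120/103=-1419/206
M: M0=0, M1=-1419/206, M2=120/103, M3=-296/309, M4=0
seg 0: a=-5, c=M0/2=0, d=(M1−M0)/(6·1)=-473/412, b=Δ0−h0·(2M0+M1)/6=3357/412
seg 1: a=2, c=M1/2=-1419/412, d=(M2−M1)/(6·2)=553/824, b=Δ1−h1·(2M1+M2)/6=969/206
seg 2: a=3, c=M2/2=60/103, d=(M3−M2)/(6·3)=-328/2781, b=Δ2−h2·(2M2+M3)/6=-105/103
seg 3: a=2, c=M3/2=-148/309, d=(M4−M3)/(6·3)=148/2781, b=Δ3−h3·(2M3+M4)/6=-73/103
t_q=15/4 → seg 2, τ=3/4; S=3+-105/103·τ+60/103·τ²+-328/2781·τ³=2071/824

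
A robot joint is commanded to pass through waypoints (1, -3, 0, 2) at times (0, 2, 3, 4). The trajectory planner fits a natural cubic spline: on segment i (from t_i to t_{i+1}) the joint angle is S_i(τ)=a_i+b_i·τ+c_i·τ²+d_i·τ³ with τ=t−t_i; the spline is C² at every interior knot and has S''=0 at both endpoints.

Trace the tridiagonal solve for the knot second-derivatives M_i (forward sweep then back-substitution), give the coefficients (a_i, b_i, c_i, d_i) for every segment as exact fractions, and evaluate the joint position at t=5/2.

  seg 0: a=1 b=-88/23 c=0 d=21/46
  seg 1: a=-3 b=38/23 c=63/23 d=-32/23
  seg 2: a=0 b=68/23 c=-33/23 d=11/23
S(5/2) = -153/92

Δ: Δ0=-2, Δ1=3, Δ2=2
row 1: diag=6, rhs=30; c'=1/6, d'=5
row 2: denom=4−1·1/6=23/6; d'=(-6−1·5)/(23/6)=-66/23
back: M2=-66/23
back: M1=5−1/6·-66/23=126/23
M: M0=0, M1=126/23, M2=-66/23, M3=0
seg 0: a=1, c=M0/2=0, d=(M1−M0)/(6·2)=21/46, b=Δ0−h0·(2M0+M1)/6=-88/23
seg 1: a=-3, c=M1/2=63/23, d=(M2−M1)/(6·1)=-32/23, b=Δ1−h1·(2M1+M2)/6=38/23
seg 2: a=0, c=M2/2=-33/23, d=(M3−M2)/(6·1)=11/23, b=Δ2−h2·(2M2+M3)/6=68/23
t_q=5/2 → seg 1, τ=1/2; S=-3+38/23·τ+63/23·τ²+-32/23·τ³=-153/92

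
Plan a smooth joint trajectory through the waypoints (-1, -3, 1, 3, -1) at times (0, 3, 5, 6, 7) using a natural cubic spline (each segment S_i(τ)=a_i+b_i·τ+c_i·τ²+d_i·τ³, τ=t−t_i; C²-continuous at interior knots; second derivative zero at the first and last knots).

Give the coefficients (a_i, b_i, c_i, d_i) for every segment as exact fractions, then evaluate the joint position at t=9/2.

Δ: Δ0=-2/3, Δ1=2, Δ2=2, Δ3=-4
row 1: diag=10, rhs=16; c'=1/5, d'=8/5
row 2: denom=6−2·1/5=28/5; d'=(0−2·8/5)/(28/5)=-4/7
row 3: denom=4−1·5/28=107/28; d'=(-36−1·-4/7)/(107/28)=-992/107
back: M3=-992/107
back: M2=-4/7−5/28·-992/107=116/107
back: M1=8/5−1/5·116/107=148/107
M: M0=0, M1=148/107, M2=116/107, M3=-992/107, M4=0
seg 0: a=-1, c=M0/2=0, d=(M1−M0)/(6·3)=74/963, b=Δ0−h0·(2M0+M1)/6=-436/321
seg 1: a=-3, c=M1/2=74/107, d=(M2−M1)/(6·2)=-8/321, b=Δ1−h1·(2M1+M2)/6=230/321
seg 2: a=1, c=M2/2=58/107, d=(M3−M2)/(6·1)=-554/321, b=Δ2−h2·(2M2+M3)/6=1022/321
seg 3: a=3, c=M3/2=-496/107, d=(M4−M3)/(6·1)=496/321, b=Δ3−h3·(2M3+M4)/6=-292/321
t_q=9/2 → seg 1, τ=3/2; S=-3+230/321·τ+74/107·τ²+-8/321·τ³=-97/214

  seg 0: a=-1 b=-436/321 c=0 d=74/963
  seg 1: a=-3 b=230/321 c=74/107 d=-8/321
  seg 2: a=1 b=1022/321 c=58/107 d=-554/321
  seg 3: a=3 b=-292/321 c=-496/107 d=496/321
S(9/2) = -97/214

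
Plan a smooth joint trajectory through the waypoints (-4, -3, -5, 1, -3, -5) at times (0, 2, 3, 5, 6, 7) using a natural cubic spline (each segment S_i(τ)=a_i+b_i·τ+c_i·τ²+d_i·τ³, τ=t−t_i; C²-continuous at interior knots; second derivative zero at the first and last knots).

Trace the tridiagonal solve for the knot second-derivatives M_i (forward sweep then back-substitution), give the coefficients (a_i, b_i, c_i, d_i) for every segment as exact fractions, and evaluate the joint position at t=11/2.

Δ: Δ0=1/2, Δ1=-2, Δ2=3, Δ3=-4, Δ4=-2
row 1: diag=6, rhs=-15; c'=1/6, d'=-5/2
row 2: denom=6−1·1/6=35/6; d'=(30−1·-5/2)/(35/6)=39/7
row 3: denom=6−2·12/35=186/35; d'=(-42−2·39/7)/(186/35)=-10
row 4: denom=4−1·35/186=709/186; d'=(12−1·-10)/(709/186)=4092/709
back: M4=4092/709
back: M3=-10−35/186·4092/709=-7860/709
back: M2=39/7−12/35·-7860/709=6645/709
back: M1=-5/2−1/6·6645/709=-2880/709
M: M0=0, M1=-2880/709, M2=6645/709, M3=-7860/709, M4=4092/709, M5=0
seg 0: a=-4, c=M0/2=0, d=(M1−M0)/(6·2)=-240/709, b=Δ0−h0·(2M0+M1)/6=2629/1418
seg 1: a=-3, c=M1/2=-1440/709, d=(M2−M1)/(6·1)=3175/1418, b=Δ1−h1·(2M1+M2)/6=-3131/1418
seg 2: a=-5, c=M2/2=6645/1418, d=(M3−M2)/(6·2)=-4835/2836, b=Δ2−h2·(2M2+M3)/6=317/709
seg 3: a=1, c=M3/2=-3930/709, d=(M4−M3)/(6·1)=1992/709, b=Δ3−h3·(2M3+M4)/6=-898/709
seg 4: a=-3, c=M4/2=2046/709, d=(M5−M4)/(6·1)=-682/709, b=Δ4−h4·(2M4+M5)/6=-2782/709
t_q=11/2 → seg 3, τ=1/2; S=1+-898/709·τ+-3930/709·τ²+1992/709·τ³=-947/1418

  seg 0: a=-4 b=2629/1418 c=0 d=-240/709
  seg 1: a=-3 b=-3131/1418 c=-1440/709 d=3175/1418
  seg 2: a=-5 b=317/709 c=6645/1418 d=-4835/2836
  seg 3: a=1 b=-898/709 c=-3930/709 d=1992/709
  seg 4: a=-3 b=-2782/709 c=2046/709 d=-682/709
S(11/2) = -947/1418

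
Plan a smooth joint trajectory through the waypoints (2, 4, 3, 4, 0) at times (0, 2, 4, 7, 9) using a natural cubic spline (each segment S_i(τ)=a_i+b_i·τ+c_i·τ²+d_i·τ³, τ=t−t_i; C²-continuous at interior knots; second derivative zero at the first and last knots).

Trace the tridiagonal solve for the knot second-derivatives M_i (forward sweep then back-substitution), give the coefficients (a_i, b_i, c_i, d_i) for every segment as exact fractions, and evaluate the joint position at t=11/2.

Δ: Δ0=1, Δ1=-1/2, Δ2=1/3, Δ3=-2
row 1: diag=8, rhs=-9; c'=1/4, d'=-9/8
row 2: denom=10−2·1/4=19/2; d'=(5−2·-9/8)/(19/2)=29/38
row 3: denom=10−3·6/19=172/19; d'=(-14−3·29/38)/(172/19)=-619/344
back: M3=-619/344
back: M2=29/38−6/19·-619/344=229/172
back: M1=-9/8−1/4·229/172=-1003/688
M: M0=0, M1=-1003/688, M2=229/172, M3=-619/344, M4=0
seg 0: a=2, c=M0/2=0, d=(M1−M0)/(6·2)=-1003/8256, b=Δ0−h0·(2M0+M1)/6=3067/2064
seg 1: a=4, c=M1/2=-1003/1376, d=(M2−M1)/(6·2)=1919/8256, b=Δ1−h1·(2M1+M2)/6=29/1032
seg 2: a=3, c=M2/2=229/344, d=(M3−M2)/(6·3)=-359/2064, b=Δ2−h2·(2M2+M3)/6=-203/2064
seg 3: a=4, c=M3/2=-619/688, d=(M4−M3)/(6·2)=619/4128, b=Δ3−h3·(2M3+M4)/6=-413/516
t_q=11/2 → seg 2, τ=3/2; S=3+-203/2064·τ+229/344·τ²+-359/2064·τ³=20713/5504

  seg 0: a=2 b=3067/2064 c=0 d=-1003/8256
  seg 1: a=4 b=29/1032 c=-1003/1376 d=1919/8256
  seg 2: a=3 b=-203/2064 c=229/344 d=-359/2064
  seg 3: a=4 b=-413/516 c=-619/688 d=619/4128
S(11/2) = 20713/5504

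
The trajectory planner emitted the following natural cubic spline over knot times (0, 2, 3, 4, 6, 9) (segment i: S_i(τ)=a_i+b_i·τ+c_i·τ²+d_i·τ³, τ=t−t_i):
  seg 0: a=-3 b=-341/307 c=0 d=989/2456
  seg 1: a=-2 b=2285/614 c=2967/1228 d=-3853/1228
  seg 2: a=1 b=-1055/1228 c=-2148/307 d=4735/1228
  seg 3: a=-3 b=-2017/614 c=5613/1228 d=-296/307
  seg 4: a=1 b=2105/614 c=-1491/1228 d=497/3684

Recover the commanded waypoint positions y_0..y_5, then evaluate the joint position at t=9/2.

y_0 = S_0(0) = a_0 = -3
y_1 = S_1(0) = a_1 = -2
y_2 = S_2(0) = a_2 = 1
y_3 = S_3(0) = a_3 = -3
y_4 = S_4(0) = a_4 = 1
y_5 = S_4(3) = 4
t_q=9/2 is in segment 3 (τ=1/2); S_3(τ)=-17783/4912

y_0=-3 y_1=-2 y_2=1 y_3=-3 y_4=1 y_5=4
S(9/2) = -17783/4912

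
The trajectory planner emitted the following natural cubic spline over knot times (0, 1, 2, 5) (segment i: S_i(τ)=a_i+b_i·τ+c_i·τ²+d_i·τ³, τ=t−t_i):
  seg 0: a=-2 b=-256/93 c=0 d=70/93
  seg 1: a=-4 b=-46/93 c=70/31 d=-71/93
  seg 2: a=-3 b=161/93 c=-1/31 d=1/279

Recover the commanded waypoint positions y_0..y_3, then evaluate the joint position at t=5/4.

y_0 = S_0(0) = a_0 = -2
y_1 = S_1(0) = a_1 = -4
y_2 = S_2(0) = a_2 = -3
y_3 = S_2(3) = 2
t_q=5/4 is in segment 1 (τ=1/4); S_1(τ)=-7925/1984

y_0=-2 y_1=-4 y_2=-3 y_3=2
S(5/4) = -7925/1984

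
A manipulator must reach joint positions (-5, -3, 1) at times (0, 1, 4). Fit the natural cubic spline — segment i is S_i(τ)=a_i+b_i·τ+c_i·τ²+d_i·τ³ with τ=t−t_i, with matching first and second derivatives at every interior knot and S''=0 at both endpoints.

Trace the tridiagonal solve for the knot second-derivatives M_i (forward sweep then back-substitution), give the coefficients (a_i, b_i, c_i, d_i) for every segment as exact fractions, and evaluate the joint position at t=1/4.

  seg 0: a=-5 b=25/12 c=0 d=-1/12
  seg 1: a=-3 b=11/6 c=-1/4 d=1/36
S(1/4) = -1147/256

Δ: Δ0=2, Δ1=4/3
row 1: diag=8, rhs=-4; c'=3/8, d'=-1/2
back: M1=-1/2
M: M0=0, M1=-1/2, M2=0
seg 0: a=-5, c=M0/2=0, d=(M1−M0)/(6·1)=-1/12, b=Δ0−h0·(2M0+M1)/6=25/12
seg 1: a=-3, c=M1/2=-1/4, d=(M2−M1)/(6·3)=1/36, b=Δ1−h1·(2M1+M2)/6=11/6
t_q=1/4 → seg 0, τ=1/4; S=-5+25/12·τ+0·τ²+-1/12·τ³=-1147/256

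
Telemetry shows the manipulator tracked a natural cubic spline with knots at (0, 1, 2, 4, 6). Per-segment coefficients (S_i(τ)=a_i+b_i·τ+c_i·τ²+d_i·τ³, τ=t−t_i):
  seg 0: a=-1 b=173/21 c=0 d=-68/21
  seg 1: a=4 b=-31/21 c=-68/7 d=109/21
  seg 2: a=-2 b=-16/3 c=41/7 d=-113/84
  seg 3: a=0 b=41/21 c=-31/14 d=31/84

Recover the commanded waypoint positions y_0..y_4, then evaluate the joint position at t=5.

y_0=-1 y_1=4 y_2=-2 y_3=0 y_4=-2
S(5) = 3/28

y_0 = S_0(0) = a_0 = -1
y_1 = S_1(0) = a_1 = 4
y_2 = S_2(0) = a_2 = -2
y_3 = S_3(0) = a_3 = 0
y_4 = S_3(2) = -2
t_q=5 is in segment 3 (τ=1); S_3(τ)=3/28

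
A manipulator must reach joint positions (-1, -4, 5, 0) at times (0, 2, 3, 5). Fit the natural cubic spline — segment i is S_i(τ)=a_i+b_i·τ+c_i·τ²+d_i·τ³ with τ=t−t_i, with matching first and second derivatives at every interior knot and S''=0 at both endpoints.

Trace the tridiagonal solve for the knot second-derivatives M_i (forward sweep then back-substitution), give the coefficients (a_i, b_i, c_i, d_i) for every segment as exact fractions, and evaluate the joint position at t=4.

Δ: Δ0=-3/2, Δ1=9, Δ2=-5/2
row 1: diag=6, rhs=63; c'=1/6, d'=21/2
row 2: denom=6−1·1/6=35/6; d'=(-69−1·21/2)/(35/6)=-477/35
back: M2=-477/35
back: M1=21/2−1/6·-477/35=447/35
M: M0=0, M1=447/35, M2=-477/35, M3=0
seg 0: a=-1, c=M0/2=0, d=(M1−M0)/(6·2)=149/140, b=Δ0−h0·(2M0+M1)/6=-403/70
seg 1: a=-4, c=M1/2=447/70, d=(M2−M1)/(6·1)=-22/5, b=Δ1−h1·(2M1+M2)/6=491/70
seg 2: a=5, c=M2/2=-477/70, d=(M3−M2)/(6·2)=159/140, b=Δ2−h2·(2M2+M3)/6=461/70
t_q=4 → seg 2, τ=1; S=5+461/70·τ+-477/70·τ²+159/140·τ³=827/140

  seg 0: a=-1 b=-403/70 c=0 d=149/140
  seg 1: a=-4 b=491/70 c=447/70 d=-22/5
  seg 2: a=5 b=461/70 c=-477/70 d=159/140
S(4) = 827/140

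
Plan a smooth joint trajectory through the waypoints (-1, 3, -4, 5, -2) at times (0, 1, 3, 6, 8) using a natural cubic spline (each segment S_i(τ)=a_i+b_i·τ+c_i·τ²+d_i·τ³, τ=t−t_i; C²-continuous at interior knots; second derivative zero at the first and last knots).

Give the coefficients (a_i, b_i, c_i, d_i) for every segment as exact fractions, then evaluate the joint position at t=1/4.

  seg 0: a=-1 b=5751/1012 c=0 d=-1703/1012
  seg 1: a=3 b=321/506 c=-5109/1012 d=3017/2024
  seg 2: a=-4 b=-423/253 c=1971/506 d=-1183/1518
  seg 3: a=5 b=333/506 c=-789/253 d=263/506
S(1/4) = 25545/64768

Δ: Δ0=4, Δ1=-7/2, Δ2=3, Δ3=-7/2
row 1: diag=6, rhs=-45; c'=1/3, d'=-15/2
row 2: denom=10−2·1/3=28/3; d'=(39−2·-15/2)/(28/3)=81/14
row 3: denom=10−3·9/28=253/28; d'=(-39−3·81/14)/(253/28)=-1578/253
back: M3=-1578/253
back: M2=81/14−9/28·-1578/253=1971/253
back: M1=-15/2−1/3·1971/253=-5109/506
M: M0=0, M1=-5109/506, M2=1971/253, M3=-1578/253, M4=0
seg 0: a=-1, c=M0/2=0, d=(M1−M0)/(6·1)=-1703/1012, b=Δ0−h0·(2M0+M1)/6=5751/1012
seg 1: a=3, c=M1/2=-5109/1012, d=(M2−M1)/(6·2)=3017/2024, b=Δ1−h1·(2M1+M2)/6=321/506
seg 2: a=-4, c=M2/2=1971/506, d=(M3−M2)/(6·3)=-1183/1518, b=Δ2−h2·(2M2+M3)/6=-423/253
seg 3: a=5, c=M3/2=-789/253, d=(M4−M3)/(6·2)=263/506, b=Δ3−h3·(2M3+M4)/6=333/506
t_q=1/4 → seg 0, τ=1/4; S=-1+5751/1012·τ+0·τ²+-1703/1012·τ³=25545/64768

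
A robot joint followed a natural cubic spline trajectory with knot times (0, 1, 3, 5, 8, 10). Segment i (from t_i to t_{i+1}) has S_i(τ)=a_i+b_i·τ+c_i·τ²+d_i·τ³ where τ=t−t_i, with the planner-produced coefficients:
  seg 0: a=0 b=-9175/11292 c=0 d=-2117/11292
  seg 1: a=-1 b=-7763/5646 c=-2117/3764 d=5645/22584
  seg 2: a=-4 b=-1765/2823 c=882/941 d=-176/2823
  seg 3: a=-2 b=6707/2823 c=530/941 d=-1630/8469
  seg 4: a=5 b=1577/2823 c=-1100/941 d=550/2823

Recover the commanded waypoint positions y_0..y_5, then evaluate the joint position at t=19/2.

y_0 = S_0(0) = a_0 = 0
y_1 = S_1(0) = a_1 = -1
y_2 = S_2(0) = a_2 = -4
y_3 = S_3(0) = a_3 = -2
y_4 = S_4(0) = a_4 = 5
y_5 = S_4(2) = 3
t_q=19/2 is in segment 4 (τ=3/2); S_4(τ)=14549/3764

y_0=0 y_1=-1 y_2=-4 y_3=-2 y_4=5 y_5=3
S(19/2) = 14549/3764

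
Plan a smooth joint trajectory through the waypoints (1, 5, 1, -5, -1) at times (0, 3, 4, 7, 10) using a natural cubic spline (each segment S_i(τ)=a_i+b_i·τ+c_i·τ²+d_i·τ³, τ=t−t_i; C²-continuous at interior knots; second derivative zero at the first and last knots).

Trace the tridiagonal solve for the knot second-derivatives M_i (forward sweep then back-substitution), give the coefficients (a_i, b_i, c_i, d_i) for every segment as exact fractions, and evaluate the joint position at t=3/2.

  seg 0: a=1 b=391/114 c=0 d=-239/1026
  seg 1: a=5 b=-163/57 c=-239/114 d=109/114
  seg 2: a=1 b=-159/38 c=44/57 d=-5/342
  seg 3: a=-5 b=1/19 c=73/114 d=-73/1026
S(3/2) = 1629/304

Δ: Δ0=4/3, Δ1=-4, Δ2=-2, Δ3=4/3
row 1: diag=8, rhs=-32; c'=1/8, d'=-4
row 2: denom=8−1·1/8=63/8; d'=(12−1·-4)/(63/8)=128/63
row 3: denom=12−3·8/21=76/7; d'=(20−3·128/63)/(76/7)=73/57
back: M3=73/57
back: M2=128/63−8/21·73/57=88/57
back: M1=-4−1/8·88/57=-239/57
M: M0=0, M1=-239/57, M2=88/57, M3=73/57, M4=0
seg 0: a=1, c=M0/2=0, d=(M1−M0)/(6·3)=-239/1026, b=Δ0−h0·(2M0+M1)/6=391/114
seg 1: a=5, c=M1/2=-239/114, d=(M2−M1)/(6·1)=109/114, b=Δ1−h1·(2M1+M2)/6=-163/57
seg 2: a=1, c=M2/2=44/57, d=(M3−M2)/(6·3)=-5/342, b=Δ2−h2·(2M2+M3)/6=-159/38
seg 3: a=-5, c=M3/2=73/114, d=(M4−M3)/(6·3)=-73/1026, b=Δ3−h3·(2M3+M4)/6=1/19
t_q=3/2 → seg 0, τ=3/2; S=1+391/114·τ+0·τ²+-239/1026·τ³=1629/304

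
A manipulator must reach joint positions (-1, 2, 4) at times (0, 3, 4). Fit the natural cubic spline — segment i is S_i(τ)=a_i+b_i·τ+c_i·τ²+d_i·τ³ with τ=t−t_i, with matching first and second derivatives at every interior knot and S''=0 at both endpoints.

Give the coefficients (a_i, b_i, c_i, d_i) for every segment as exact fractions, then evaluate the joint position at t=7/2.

Δ: Δ0=1, Δ1=2
row 1: diag=8, rhs=6; c'=1/8, d'=3/4
back: M1=3/4
M: M0=0, M1=3/4, M2=0
seg 0: a=-1, c=M0/2=0, d=(M1−M0)/(6·3)=1/24, b=Δ0−h0·(2M0+M1)/6=5/8
seg 1: a=2, c=M1/2=3/8, d=(M2−M1)/(6·1)=-1/8, b=Δ1−h1·(2M1+M2)/6=7/4
t_q=7/2 → seg 1, τ=1/2; S=2+7/4·τ+3/8·τ²+-1/8·τ³=189/64

  seg 0: a=-1 b=5/8 c=0 d=1/24
  seg 1: a=2 b=7/4 c=3/8 d=-1/8
S(7/2) = 189/64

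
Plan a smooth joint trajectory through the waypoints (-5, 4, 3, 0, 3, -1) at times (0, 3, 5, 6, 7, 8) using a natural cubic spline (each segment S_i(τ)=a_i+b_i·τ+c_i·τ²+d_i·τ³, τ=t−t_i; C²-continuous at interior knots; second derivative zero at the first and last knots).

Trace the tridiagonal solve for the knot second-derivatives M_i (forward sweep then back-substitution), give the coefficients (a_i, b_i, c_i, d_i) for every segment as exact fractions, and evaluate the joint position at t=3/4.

Δ: Δ0=3, Δ1=-1/2, Δ2=-3, Δ3=3, Δ4=-4
row 1: diag=10, rhs=-21; c'=1/5, d'=-21/10
row 2: denom=6−2·1/5=28/5; d'=(-15−2·-21/10)/(28/5)=-27/14
row 3: denom=4−1·5/28=107/28; d'=(36−1·-27/14)/(107/28)=1062/107
row 4: denom=4−1·28/107=400/107; d'=(-42−1·1062/107)/(400/107)=-1389/100
back: M4=-1389/100
back: M3=1062/107−28/107·-1389/100=339/25
back: M2=-27/14−5/28·339/25=-87/20
back: M1=-21/10−1/5·-87/20=-123/100
M: M0=0, M1=-123/100, M2=-87/20, M3=339/25, M4=-1389/100, M5=0
seg 0: a=-5, c=M0/2=0, d=(M1−M0)/(6·3)=-41/600, b=Δ0−h0·(2M0+M1)/6=723/200
seg 1: a=4, c=M1/2=-123/200, d=(M2−M1)/(6·2)=-13/50, b=Δ1−h1·(2M1+M2)/6=177/100
seg 2: a=3, c=M2/2=-87/40, d=(M3−M2)/(6·1)=597/200, b=Δ2−h2·(2M2+M3)/6=-381/100
seg 3: a=0, c=M3/2=339/50, d=(M4−M3)/(6·1)=-183/40, b=Δ3−h3·(2M3+M4)/6=159/200
seg 4: a=3, c=M4/2=-1389/200, d=(M5−M4)/(6·1)=463/200, b=Δ4−h4·(2M4+M5)/6=63/100
t_q=3/4 → seg 0, τ=3/4; S=-5+723/200·τ+0·τ²+-41/600·τ³=-5933/2560

  seg 0: a=-5 b=723/200 c=0 d=-41/600
  seg 1: a=4 b=177/100 c=-123/200 d=-13/50
  seg 2: a=3 b=-381/100 c=-87/40 d=597/200
  seg 3: a=0 b=159/200 c=339/50 d=-183/40
  seg 4: a=3 b=63/100 c=-1389/200 d=463/200
S(3/4) = -5933/2560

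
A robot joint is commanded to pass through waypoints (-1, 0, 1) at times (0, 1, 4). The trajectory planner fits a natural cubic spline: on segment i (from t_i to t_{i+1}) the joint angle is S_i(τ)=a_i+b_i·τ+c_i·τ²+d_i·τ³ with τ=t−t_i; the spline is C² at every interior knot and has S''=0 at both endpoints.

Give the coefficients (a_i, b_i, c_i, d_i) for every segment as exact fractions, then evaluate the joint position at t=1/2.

  seg 0: a=-1 b=13/12 c=0 d=-1/12
  seg 1: a=0 b=5/6 c=-1/4 d=1/36
S(1/2) = -15/32

Δ: Δ0=1, Δ1=1/3
row 1: diag=8, rhs=-4; c'=3/8, d'=-1/2
back: M1=-1/2
M: M0=0, M1=-1/2, M2=0
seg 0: a=-1, c=M0/2=0, d=(M1−M0)/(6·1)=-1/12, b=Δ0−h0·(2M0+M1)/6=13/12
seg 1: a=0, c=M1/2=-1/4, d=(M2−M1)/(6·3)=1/36, b=Δ1−h1·(2M1+M2)/6=5/6
t_q=1/2 → seg 0, τ=1/2; S=-1+13/12·τ+0·τ²+-1/12·τ³=-15/32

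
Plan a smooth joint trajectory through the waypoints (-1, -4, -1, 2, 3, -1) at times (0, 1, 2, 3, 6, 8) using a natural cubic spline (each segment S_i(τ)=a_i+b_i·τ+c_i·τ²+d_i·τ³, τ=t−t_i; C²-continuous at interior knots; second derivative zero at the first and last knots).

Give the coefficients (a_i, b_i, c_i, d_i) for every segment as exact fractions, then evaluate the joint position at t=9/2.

  seg 0: a=-1 b=-14098/3075 c=0 d=4873/3075
  seg 1: a=-4 b=521/3075 c=4873/1025 d=-1183/615
  seg 2: a=-1 b=12014/3075 c=-1042/1025 d=337/3075
  seg 3: a=2 b=6773/3075 c=-141/205 d=199/9225
  seg 4: a=3 b=-4126/3075 c=-506/1025 d=253/3075
S(9/2) = 31399/8200

Δ: Δ0=-3, Δ1=3, Δ2=3, Δ3=1/3, Δ4=-2
row 1: diag=4, rhs=36; c'=1/4, d'=9
row 2: denom=4−1·1/4=15/4; d'=(0−1·9)/(15/4)=-12/5
row 3: denom=8−1·4/15=116/15; d'=(-16−1·-12/5)/(116/15)=-51/29
row 4: denom=10−3·45/116=1025/116; d'=(-14−3·-51/29)/(1025/116)=-1012/1025
back: M4=-1012/1025
back: M3=-51/29−45/116·-1012/1025=-282/205
back: M2=-12/5−4/15·-282/205=-2084/1025
back: M1=9−1/4·-2084/1025=9746/1025
M: M0=0, M1=9746/1025, M2=-2084/1025, M3=-282/205, M4=-1012/1025, M5=0
seg 0: a=-1, c=M0/2=0, d=(M1−M0)/(6·1)=4873/3075, b=Δ0−h0·(2M0+M1)/6=-14098/3075
seg 1: a=-4, c=M1/2=4873/1025, d=(M2−M1)/(6·1)=-1183/615, b=Δ1−h1·(2M1+M2)/6=521/3075
seg 2: a=-1, c=M2/2=-1042/1025, d=(M3−M2)/(6·1)=337/3075, b=Δ2−h2·(2M2+M3)/6=12014/3075
seg 3: a=2, c=M3/2=-141/205, d=(M4−M3)/(6·3)=199/9225, b=Δ3−h3·(2M3+M4)/6=6773/3075
seg 4: a=3, c=M4/2=-506/1025, d=(M5−M4)/(6·2)=253/3075, b=Δ4−h4·(2M4+M5)/6=-4126/3075
t_q=9/2 → seg 3, τ=3/2; S=2+6773/3075·τ+-141/205·τ²+199/9225·τ³=31399/8200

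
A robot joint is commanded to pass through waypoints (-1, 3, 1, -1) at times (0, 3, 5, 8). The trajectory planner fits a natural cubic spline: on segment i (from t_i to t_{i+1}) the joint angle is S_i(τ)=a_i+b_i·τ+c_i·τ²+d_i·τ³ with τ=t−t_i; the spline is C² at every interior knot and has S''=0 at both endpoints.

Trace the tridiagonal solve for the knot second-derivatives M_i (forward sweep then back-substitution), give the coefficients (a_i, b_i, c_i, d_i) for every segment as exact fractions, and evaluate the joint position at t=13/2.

  seg 0: a=-1 b=25/12 c=0 d=-1/12
  seg 1: a=3 b=-1/6 c=-3/4 d=1/6
  seg 2: a=1 b=-7/6 c=1/4 d=-1/36
S(13/2) = -9/32

Δ: Δ0=4/3, Δ1=-1, Δ2=-2/3
row 1: diag=10, rhs=-14; c'=1/5, d'=-7/5
row 2: denom=10−2·1/5=48/5; d'=(2−2·-7/5)/(48/5)=1/2
back: M2=1/2
back: M1=-7/5−1/5·1/2=-3/2
M: M0=0, M1=-3/2, M2=1/2, M3=0
seg 0: a=-1, c=M0/2=0, d=(M1−M0)/(6·3)=-1/12, b=Δ0−h0·(2M0+M1)/6=25/12
seg 1: a=3, c=M1/2=-3/4, d=(M2−M1)/(6·2)=1/6, b=Δ1−h1·(2M1+M2)/6=-1/6
seg 2: a=1, c=M2/2=1/4, d=(M3−M2)/(6·3)=-1/36, b=Δ2−h2·(2M2+M3)/6=-7/6
t_q=13/2 → seg 2, τ=3/2; S=1+-7/6·τ+1/4·τ²+-1/36·τ³=-9/32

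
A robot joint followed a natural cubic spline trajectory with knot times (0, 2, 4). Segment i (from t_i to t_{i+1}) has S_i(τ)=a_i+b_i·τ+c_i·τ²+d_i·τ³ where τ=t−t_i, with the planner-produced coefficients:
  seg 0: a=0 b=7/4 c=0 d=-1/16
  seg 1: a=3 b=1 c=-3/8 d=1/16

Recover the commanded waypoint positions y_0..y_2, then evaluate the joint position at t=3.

y_0 = S_0(0) = a_0 = 0
y_1 = S_1(0) = a_1 = 3
y_2 = S_1(2) = 4
t_q=3 is in segment 1 (τ=1); S_1(τ)=59/16

y_0=0 y_1=3 y_2=4
S(3) = 59/16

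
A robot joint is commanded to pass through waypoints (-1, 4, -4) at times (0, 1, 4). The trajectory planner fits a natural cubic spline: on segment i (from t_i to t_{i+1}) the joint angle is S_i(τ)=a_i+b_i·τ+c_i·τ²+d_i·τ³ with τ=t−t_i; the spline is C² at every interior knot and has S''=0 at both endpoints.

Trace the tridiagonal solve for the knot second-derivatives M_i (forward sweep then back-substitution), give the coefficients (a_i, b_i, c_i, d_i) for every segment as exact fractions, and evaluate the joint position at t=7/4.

Δ: Δ0=5, Δ1=-8/3
row 1: diag=8, rhs=-46; c'=3/8, d'=-23/4
back: M1=-23/4
M: M0=0, M1=-23/4, M2=0
seg 0: a=-1, c=M0/2=0, d=(M1−M0)/(6·1)=-23/24, b=Δ0−h0·(2M0+M1)/6=143/24
seg 1: a=4, c=M1/2=-23/8, d=(M2−M1)/(6·3)=23/72, b=Δ1−h1·(2M1+M2)/6=37/12
t_q=7/4 → seg 1, τ=3/4; S=4+37/12·τ+-23/8·τ²+23/72·τ³=2473/512

  seg 0: a=-1 b=143/24 c=0 d=-23/24
  seg 1: a=4 b=37/12 c=-23/8 d=23/72
S(7/4) = 2473/512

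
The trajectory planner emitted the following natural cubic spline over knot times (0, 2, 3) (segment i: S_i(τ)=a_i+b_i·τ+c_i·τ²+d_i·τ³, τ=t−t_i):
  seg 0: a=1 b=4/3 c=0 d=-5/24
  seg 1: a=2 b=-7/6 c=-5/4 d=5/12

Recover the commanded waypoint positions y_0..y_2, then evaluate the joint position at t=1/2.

y_0=1 y_1=2 y_2=0
S(1/2) = 105/64

y_0 = S_0(0) = a_0 = 1
y_1 = S_1(0) = a_1 = 2
y_2 = S_1(1) = 0
t_q=1/2 is in segment 0 (τ=1/2); S_0(τ)=105/64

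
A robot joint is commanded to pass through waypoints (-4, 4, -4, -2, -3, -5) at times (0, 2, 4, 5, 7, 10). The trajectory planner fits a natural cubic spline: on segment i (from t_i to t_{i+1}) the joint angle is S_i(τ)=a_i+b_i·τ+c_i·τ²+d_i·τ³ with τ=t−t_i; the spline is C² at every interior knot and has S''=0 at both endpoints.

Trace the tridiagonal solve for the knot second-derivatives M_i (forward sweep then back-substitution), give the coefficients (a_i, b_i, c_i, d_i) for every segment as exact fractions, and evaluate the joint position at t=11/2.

Δ: Δ0=4, Δ1=-4, Δ2=2, Δ3=-1/2, Δ4=-2/3
row 1: diag=8, rhs=-48; c'=1/4, d'=-6
row 2: denom=6−2·1/4=11/2; d'=(36−2·-6)/(11/2)=96/11
row 3: denom=6−1·2/11=64/11; d'=(-15−1·96/11)/(64/11)=-261/64
row 4: denom=10−2·11/32=149/16; d'=(-1−2·-261/64)/(149/16)=229/298
back: M4=229/298
back: M3=-261/64−11/32·229/298=-647/149
back: M2=96/11−2/11·-647/149=1418/149
back: M1=-6−1/4·1418/149=-2497/298
M: M0=0, M1=-2497/298, M2=1418/149, M3=-647/149, M4=229/298, M5=0
seg 0: a=-4, c=M0/2=0, d=(M1−M0)/(6·2)=-2497/3576, b=Δ0−h0·(2M0+M1)/6=6073/894
seg 1: a=4, c=M1/2=-2497/596, d=(M2−M1)/(6·2)=5333/3576, b=Δ1−h1·(2M1+M2)/6=-709/447
seg 2: a=-4, c=M2/2=709/149, d=(M3−M2)/(6·1)=-2065/894, b=Δ2−h2·(2M2+M3)/6=-401/894
seg 3: a=-2, c=M3/2=-647/298, d=(M4−M3)/(6·2)=1523/3576, b=Δ3−h3·(2M3+M4)/6=956/447
seg 4: a=-3, c=M4/2=229/596, d=(M5−M4)/(6·3)=-229/5364, b=Δ4−h4·(2M4+M5)/6=-1283/894
t_q=11/2 → seg 3, τ=1/2; S=-2+956/447·τ+-647/298·τ²+1523/3576·τ³=-13543/9536

  seg 0: a=-4 b=6073/894 c=0 d=-2497/3576
  seg 1: a=4 b=-709/447 c=-2497/596 d=5333/3576
  seg 2: a=-4 b=-401/894 c=709/149 d=-2065/894
  seg 3: a=-2 b=956/447 c=-647/298 d=1523/3576
  seg 4: a=-3 b=-1283/894 c=229/596 d=-229/5364
S(11/2) = -13543/9536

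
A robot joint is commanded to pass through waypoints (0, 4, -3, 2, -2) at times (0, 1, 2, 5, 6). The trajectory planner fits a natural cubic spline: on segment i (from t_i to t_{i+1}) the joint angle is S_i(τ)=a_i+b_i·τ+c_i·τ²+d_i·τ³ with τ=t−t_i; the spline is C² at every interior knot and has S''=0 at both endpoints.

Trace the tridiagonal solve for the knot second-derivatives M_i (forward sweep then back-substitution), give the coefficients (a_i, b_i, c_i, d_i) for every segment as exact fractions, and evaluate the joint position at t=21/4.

  seg 0: a=0 b=2309/318 c=0 d=-1037/318
  seg 1: a=4 b=-401/159 c=-1037/106 d=1687/318
  seg 2: a=-3 b=-1963/318 c=325/53 d=-373/318
  seg 3: a=2 b=-167/159 c=-469/106 d=469/318
S(21/4) = 10067/6784

Δ: Δ0=4, Δ1=-7, Δ2=5/3, Δ3=-4
row 1: diag=4, rhs=-66; c'=1/4, d'=-33/2
row 2: denom=8−1·1/4=31/4; d'=(52−1·-33/2)/(31/4)=274/31
row 3: denom=8−3·12/31=212/31; d'=(-34−3·274/31)/(212/31)=-469/53
back: M3=-469/53
back: M2=274/31−12/31·-469/53=650/53
back: M1=-33/2−1/4·650/53=-1037/53
M: M0=0, M1=-1037/53, M2=650/53, M3=-469/53, M4=0
seg 0: a=0, c=M0/2=0, d=(M1−M0)/(6·1)=-1037/318, b=Δ0−h0·(2M0+M1)/6=2309/318
seg 1: a=4, c=M1/2=-1037/106, d=(M2−M1)/(6·1)=1687/318, b=Δ1−h1·(2M1+M2)/6=-401/159
seg 2: a=-3, c=M2/2=325/53, d=(M3−M2)/(6·3)=-373/318, b=Δ2−h2·(2M2+M3)/6=-1963/318
seg 3: a=2, c=M3/2=-469/106, d=(M4−M3)/(6·1)=469/318, b=Δ3−h3·(2M3+M4)/6=-167/159
t_q=21/4 → seg 3, τ=1/4; S=2+-167/159·τ+-469/106·τ²+469/318·τ³=10067/6784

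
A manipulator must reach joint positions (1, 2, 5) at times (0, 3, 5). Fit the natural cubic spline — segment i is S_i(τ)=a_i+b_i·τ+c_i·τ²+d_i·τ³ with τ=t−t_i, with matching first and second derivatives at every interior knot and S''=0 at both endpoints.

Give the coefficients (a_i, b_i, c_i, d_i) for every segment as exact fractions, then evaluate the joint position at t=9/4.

Δ: Δ0=1/3, Δ1=3/2
row 1: diag=10, rhs=7; c'=1/5, d'=7/10
back: M1=7/10
M: M0=0, M1=7/10, M2=0
seg 0: a=1, c=M0/2=0, d=(M1−M0)/(6·3)=7/180, b=Δ0−h0·(2M0+M1)/6=-1/60
seg 1: a=2, c=M1/2=7/20, d=(M2−M1)/(6·2)=-7/120, b=Δ1−h1·(2M1+M2)/6=31/30
t_q=9/4 → seg 0, τ=9/4; S=1+-1/60·τ+0·τ²+7/180·τ³=1799/1280

  seg 0: a=1 b=-1/60 c=0 d=7/180
  seg 1: a=2 b=31/30 c=7/20 d=-7/120
S(9/4) = 1799/1280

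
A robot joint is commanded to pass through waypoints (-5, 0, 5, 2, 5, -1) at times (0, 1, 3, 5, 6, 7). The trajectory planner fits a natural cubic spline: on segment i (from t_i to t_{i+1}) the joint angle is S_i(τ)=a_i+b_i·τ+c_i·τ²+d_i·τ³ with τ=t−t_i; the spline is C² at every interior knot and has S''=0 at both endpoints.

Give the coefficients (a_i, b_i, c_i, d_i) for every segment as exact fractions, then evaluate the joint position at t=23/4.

Δ: Δ0=5, Δ1=5/2, Δ2=-3/2, Δ3=3, Δ4=-6
row 1: diag=6, rhs=-15; c'=1/3, d'=-5/2
row 2: denom=8−2·1/3=22/3; d'=(-24−2·-5/2)/(22/3)=-57/22
row 3: denom=6−2·3/11=60/11; d'=(27−2·-57/22)/(60/11)=59/10
row 4: denom=4−1·11/60=229/60; d'=(-54−1·59/10)/(229/60)=-3594/229
back: M4=-3594/229
back: M3=59/10−11/60·-3594/229=2010/229
back: M2=-57/22−3/11·2010/229=-2283/458
back: M1=-5/2−1/3·-2283/458=-192/229
M: M0=0, M1=-192/229, M2=-2283/458, M3=2010/229, M4=-3594/229, M5=0
seg 0: a=-5, c=M0/2=0, d=(M1−M0)/(6·1)=-32/229, b=Δ0−h0·(2M0+M1)/6=1177/229
seg 1: a=0, c=M1/2=-96/229, d=(M2−M1)/(6·2)=-633/1832, b=Δ1−h1·(2M1+M2)/6=1081/229
seg 2: a=5, c=M2/2=-2283/916, d=(M3−M2)/(6·2)=2101/1832, b=Δ2−h2·(2M2+M3)/6=-505/458
seg 3: a=2, c=M3/2=1005/229, d=(M4−M3)/(6·1)=-934/229, b=Δ3−h3·(2M3+M4)/6=616/229
seg 4: a=5, c=M4/2=-1797/229, d=(M5−M4)/(6·1)=599/229, b=Δ4−h4·(2M4+M5)/6=-176/229
t_q=23/4 → seg 3, τ=3/4; S=2+616/229·τ+1005/229·τ²+-934/229·τ³=34921/7328

  seg 0: a=-5 b=1177/229 c=0 d=-32/229
  seg 1: a=0 b=1081/229 c=-96/229 d=-633/1832
  seg 2: a=5 b=-505/458 c=-2283/916 d=2101/1832
  seg 3: a=2 b=616/229 c=1005/229 d=-934/229
  seg 4: a=5 b=-176/229 c=-1797/229 d=599/229
S(23/4) = 34921/7328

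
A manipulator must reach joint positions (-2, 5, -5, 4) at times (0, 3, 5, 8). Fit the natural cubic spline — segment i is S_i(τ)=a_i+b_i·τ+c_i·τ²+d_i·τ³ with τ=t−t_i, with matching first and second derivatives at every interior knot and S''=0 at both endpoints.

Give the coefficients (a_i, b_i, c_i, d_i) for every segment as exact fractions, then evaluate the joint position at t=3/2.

Δ: Δ0=7/3, Δ1=-5, Δ2=3
row 1: diag=10, rhs=-44; c'=1/5, d'=-22/5
row 2: denom=10−2·1/5=48/5; d'=(48−2·-22/5)/(48/5)=71/12
back: M2=71/12
back: M1=-22/5−1/5·71/12=-67/12
M: M0=0, M1=-67/12, M2=71/12, M3=0
seg 0: a=-2, c=M0/2=0, d=(M1−M0)/(6·3)=-67/216, b=Δ0−h0·(2M0+M1)/6=41/8
seg 1: a=5, c=M1/2=-67/24, d=(M2−M1)/(6·2)=23/24, b=Δ1−h1·(2M1+M2)/6=-13/4
seg 2: a=-5, c=M2/2=71/24, d=(M3−M2)/(6·3)=-71/216, b=Δ2−h2·(2M2+M3)/6=-35/12
t_q=3/2 → seg 0, τ=3/2; S=-2+41/8·τ+0·τ²+-67/216·τ³=297/64

  seg 0: a=-2 b=41/8 c=0 d=-67/216
  seg 1: a=5 b=-13/4 c=-67/24 d=23/24
  seg 2: a=-5 b=-35/12 c=71/24 d=-71/216
S(3/2) = 297/64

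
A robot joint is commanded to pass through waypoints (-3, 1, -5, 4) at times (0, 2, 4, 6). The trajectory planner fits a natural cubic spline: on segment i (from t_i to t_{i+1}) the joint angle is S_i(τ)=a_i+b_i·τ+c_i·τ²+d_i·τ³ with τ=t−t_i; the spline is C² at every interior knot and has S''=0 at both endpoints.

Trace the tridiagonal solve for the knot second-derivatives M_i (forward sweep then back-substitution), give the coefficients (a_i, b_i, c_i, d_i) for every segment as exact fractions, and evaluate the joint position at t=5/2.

  seg 0: a=-3 b=23/6 c=0 d=-11/24
  seg 1: a=1 b=-5/3 c=-11/4 d=25/24
  seg 2: a=-5 b=-1/6 c=7/2 d=-7/12
S(5/2) = -25/64

Δ: Δ0=2, Δ1=-3, Δ2=9/2
row 1: diag=8, rhs=-30; c'=1/4, d'=-15/4
row 2: denom=8−2·1/4=15/2; d'=(45−2·-15/4)/(15/2)=7
back: M2=7
back: M1=-15/4−1/4·7=-11/2
M: M0=0, M1=-11/2, M2=7, M3=0
seg 0: a=-3, c=M0/2=0, d=(M1−M0)/(6·2)=-11/24, b=Δ0−h0·(2M0+M1)/6=23/6
seg 1: a=1, c=M1/2=-11/4, d=(M2−M1)/(6·2)=25/24, b=Δ1−h1·(2M1+M2)/6=-5/3
seg 2: a=-5, c=M2/2=7/2, d=(M3−M2)/(6·2)=-7/12, b=Δ2−h2·(2M2+M3)/6=-1/6
t_q=5/2 → seg 1, τ=1/2; S=1+-5/3·τ+-11/4·τ²+25/24·τ³=-25/64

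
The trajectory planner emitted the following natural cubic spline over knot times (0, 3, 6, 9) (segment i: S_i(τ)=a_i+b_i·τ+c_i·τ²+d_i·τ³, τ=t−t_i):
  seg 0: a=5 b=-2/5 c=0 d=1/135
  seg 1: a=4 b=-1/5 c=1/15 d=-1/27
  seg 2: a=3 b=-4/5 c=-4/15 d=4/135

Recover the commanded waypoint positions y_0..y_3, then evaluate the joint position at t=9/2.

y_0=5 y_1=4 y_2=3 y_3=-1
S(9/2) = 149/40

y_0 = S_0(0) = a_0 = 5
y_1 = S_1(0) = a_1 = 4
y_2 = S_2(0) = a_2 = 3
y_3 = S_2(3) = -1
t_q=9/2 is in segment 1 (τ=3/2); S_1(τ)=149/40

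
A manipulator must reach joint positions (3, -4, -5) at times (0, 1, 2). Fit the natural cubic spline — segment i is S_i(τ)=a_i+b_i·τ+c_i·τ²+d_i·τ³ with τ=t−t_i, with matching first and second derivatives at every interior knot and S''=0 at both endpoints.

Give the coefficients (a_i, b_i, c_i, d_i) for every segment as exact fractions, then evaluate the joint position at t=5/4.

  seg 0: a=3 b=-17/2 c=0 d=3/2
  seg 1: a=-4 b=-4 c=9/2 d=-3/2
S(5/4) = -607/128

Δ: Δ0=-7, Δ1=-1
row 1: diag=4, rhs=36; c'=1/4, d'=9
back: M1=9
M: M0=0, M1=9, M2=0
seg 0: a=3, c=M0/2=0, d=(M1−M0)/(6·1)=3/2, b=Δ0−h0·(2M0+M1)/6=-17/2
seg 1: a=-4, c=M1/2=9/2, d=(M2−M1)/(6·1)=-3/2, b=Δ1−h1·(2M1+M2)/6=-4
t_q=5/4 → seg 1, τ=1/4; S=-4+-4·τ+9/2·τ²+-3/2·τ³=-607/128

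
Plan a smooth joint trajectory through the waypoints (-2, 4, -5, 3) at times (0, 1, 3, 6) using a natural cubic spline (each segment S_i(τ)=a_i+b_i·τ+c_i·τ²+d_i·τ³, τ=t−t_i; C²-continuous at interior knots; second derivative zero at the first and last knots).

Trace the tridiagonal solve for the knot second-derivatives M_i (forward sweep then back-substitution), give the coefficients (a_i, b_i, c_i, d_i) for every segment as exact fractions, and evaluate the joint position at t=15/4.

Δ: Δ0=6, Δ1=-9/2, Δ2=8/3
row 1: diag=6, rhs=-63; c'=1/3, d'=-21/2
row 2: denom=10−2·1/3=28/3; d'=(43−2·-21/2)/(28/3)=48/7
back: M2=48/7
back: M1=-21/2−1/3·48/7=-179/14
M: M0=0, M1=-179/14, M2=48/7, M3=0
seg 0: a=-2, c=M0/2=0, d=(M1−M0)/(6·1)=-179/84, b=Δ0−h0·(2M0+M1)/6=683/84
seg 1: a=4, c=M1/2=-179/28, d=(M2−M1)/(6·2)=275/168, b=Δ1−h1·(2M1+M2)/6=73/42
seg 2: a=-5, c=M2/2=24/7, d=(M3−M2)/(6·3)=-8/21, b=Δ2−h2·(2M2+M3)/6=-88/21
t_q=15/4 → seg 2, τ=3/4; S=-5+-88/21·τ+24/7·τ²+-8/21·τ³=-51/8

  seg 0: a=-2 b=683/84 c=0 d=-179/84
  seg 1: a=4 b=73/42 c=-179/28 d=275/168
  seg 2: a=-5 b=-88/21 c=24/7 d=-8/21
S(15/4) = -51/8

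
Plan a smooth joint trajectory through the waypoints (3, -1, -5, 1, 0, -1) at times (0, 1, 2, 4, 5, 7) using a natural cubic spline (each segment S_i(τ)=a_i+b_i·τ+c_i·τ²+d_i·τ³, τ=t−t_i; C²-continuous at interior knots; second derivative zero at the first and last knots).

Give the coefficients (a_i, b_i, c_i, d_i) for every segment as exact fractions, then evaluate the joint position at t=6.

Δ: Δ0=-4, Δ1=-4, Δ2=3, Δ3=-1, Δ4=-1/2
row 1: diag=4, rhs=0; c'=1/4, d'=0
row 2: denom=6−1·1/4=23/4; d'=(42−1·0)/(23/4)=168/23
row 3: denom=6−2·8/23=122/23; d'=(-24−2·168/23)/(122/23)=-444/61
row 4: denom=6−1·23/122=709/122; d'=(3−1·-444/61)/(709/122)=1254/709
back: M4=1254/709
back: M3=-444/61−23/122·1254/709=-5397/709
back: M2=168/23−8/23·-5397/709=7056/709
back: M1=0−1/4·7056/709=-1764/709
M: M0=0, M1=-1764/709, M2=7056/709, M3=-5397/709, M4=1254/709, M5=0
seg 0: a=3, c=M0/2=0, d=(M1−M0)/(6·1)=-294/709, b=Δ0−h0·(2M0+M1)/6=-2542/709
seg 1: a=-1, c=M1/2=-882/709, d=(M2−M1)/(6·1)=1470/709, b=Δ1−h1·(2M1+M2)/6=-3424/709
seg 2: a=-5, c=M2/2=3528/709, d=(M3−M2)/(6·2)=-4151/2836, b=Δ2−h2·(2M2+M3)/6=-778/709
seg 3: a=1, c=M3/2=-5397/1418, d=(M4−M3)/(6·1)=2217/1418, b=Δ3−h3·(2M3+M4)/6=881/709
seg 4: a=0, c=M4/2=627/709, d=(M5−M4)/(6·2)=-209/1418, b=Δ4−h4·(2M4+M5)/6=-2381/1418
t_q=6 → seg 4, τ=1; S=0+-2381/1418·τ+627/709·τ²+-209/1418·τ³=-668/709

  seg 0: a=3 b=-2542/709 c=0 d=-294/709
  seg 1: a=-1 b=-3424/709 c=-882/709 d=1470/709
  seg 2: a=-5 b=-778/709 c=3528/709 d=-4151/2836
  seg 3: a=1 b=881/709 c=-5397/1418 d=2217/1418
  seg 4: a=0 b=-2381/1418 c=627/709 d=-209/1418
S(6) = -668/709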